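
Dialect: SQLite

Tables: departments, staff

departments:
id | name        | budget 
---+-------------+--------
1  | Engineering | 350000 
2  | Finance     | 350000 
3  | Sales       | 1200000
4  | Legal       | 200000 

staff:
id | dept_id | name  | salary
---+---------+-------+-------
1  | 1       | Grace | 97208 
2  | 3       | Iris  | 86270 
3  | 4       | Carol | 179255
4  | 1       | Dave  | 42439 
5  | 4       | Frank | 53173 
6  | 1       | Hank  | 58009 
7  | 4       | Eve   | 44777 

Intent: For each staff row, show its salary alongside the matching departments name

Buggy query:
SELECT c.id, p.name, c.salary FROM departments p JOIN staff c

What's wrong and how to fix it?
Bug: JOIN with no ON clause produces a cartesian product; every staff row pairs with every departments row

Fix: Specify the join condition linking the foreign key to the parent id

Corrected query:
SELECT c.id, p.name, c.salary FROM departments p JOIN staff c ON c.dept_id = p.id

Result:
id | name        | salary
---+-------------+-------
1  | Engineering | 97208 
2  | Sales       | 86270 
3  | Legal       | 179255
4  | Engineering | 42439 
5  | Legal       | 53173 
6  | Engineering | 58009 
7  | Legal       | 44777 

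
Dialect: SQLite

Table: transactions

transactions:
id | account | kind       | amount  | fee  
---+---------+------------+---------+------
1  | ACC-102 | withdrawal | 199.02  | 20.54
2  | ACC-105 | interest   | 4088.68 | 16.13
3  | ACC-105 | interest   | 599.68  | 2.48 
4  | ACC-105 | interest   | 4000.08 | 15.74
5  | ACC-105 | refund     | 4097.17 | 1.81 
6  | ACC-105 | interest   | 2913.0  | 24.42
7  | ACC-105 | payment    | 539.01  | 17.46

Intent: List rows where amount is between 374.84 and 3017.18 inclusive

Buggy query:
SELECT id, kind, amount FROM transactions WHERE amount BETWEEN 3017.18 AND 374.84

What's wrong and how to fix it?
Bug: BETWEEN expects the lower bound first; with 3017.18 AND 374.84 the range is empty

Fix: Swap the bounds so the smaller value comes first

Corrected query:
SELECT id, kind, amount FROM transactions WHERE amount BETWEEN 374.84 AND 3017.18

Result:
id | kind     | amount
---+----------+-------
3  | interest | 599.68
6  | interest | 2913  
7  | payment  | 539.01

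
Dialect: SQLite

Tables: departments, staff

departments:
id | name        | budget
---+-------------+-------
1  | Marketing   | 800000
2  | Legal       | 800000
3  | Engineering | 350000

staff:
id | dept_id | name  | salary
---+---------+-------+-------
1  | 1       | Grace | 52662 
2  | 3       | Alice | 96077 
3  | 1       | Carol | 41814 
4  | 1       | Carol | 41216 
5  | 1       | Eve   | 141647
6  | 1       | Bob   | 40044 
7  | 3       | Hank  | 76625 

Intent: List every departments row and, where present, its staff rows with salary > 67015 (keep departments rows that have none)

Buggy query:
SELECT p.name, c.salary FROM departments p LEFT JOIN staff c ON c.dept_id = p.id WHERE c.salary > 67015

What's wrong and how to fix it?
Bug: Filtering c.salary in WHERE discards the NULL rows produced by LEFT JOIN, turning it into an inner join

Fix: Put 'c.salary > 67015' in the JOIN's ON clause instead of WHERE

Corrected query:
SELECT p.name, c.salary FROM departments p LEFT JOIN staff c ON c.dept_id = p.id AND c.salary > 67015

Result:
name        | salary
------------+-------
Marketing   | 141647
Legal       | NULL  
Engineering | 76625 
Engineering | 96077 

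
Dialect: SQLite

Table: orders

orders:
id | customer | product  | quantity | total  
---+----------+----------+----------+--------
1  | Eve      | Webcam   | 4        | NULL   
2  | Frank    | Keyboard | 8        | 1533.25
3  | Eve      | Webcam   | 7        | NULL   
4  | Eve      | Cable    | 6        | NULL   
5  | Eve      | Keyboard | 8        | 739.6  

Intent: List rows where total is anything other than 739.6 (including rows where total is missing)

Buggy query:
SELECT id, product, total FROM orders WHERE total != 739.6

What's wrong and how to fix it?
Bug: 'total != 739.6' is unknown when total is NULL, so NULL rows are silently excluded

Fix: Handle NULL separately with IS NULL alongside the inequality

Corrected query:
SELECT id, product, total FROM orders WHERE total != 739.6 OR total IS NULL

Result:
id | product  | total  
---+----------+--------
1  | Webcam   | NULL   
2  | Keyboard | 1533.25
3  | Webcam   | NULL   
4  | Cable    | NULL   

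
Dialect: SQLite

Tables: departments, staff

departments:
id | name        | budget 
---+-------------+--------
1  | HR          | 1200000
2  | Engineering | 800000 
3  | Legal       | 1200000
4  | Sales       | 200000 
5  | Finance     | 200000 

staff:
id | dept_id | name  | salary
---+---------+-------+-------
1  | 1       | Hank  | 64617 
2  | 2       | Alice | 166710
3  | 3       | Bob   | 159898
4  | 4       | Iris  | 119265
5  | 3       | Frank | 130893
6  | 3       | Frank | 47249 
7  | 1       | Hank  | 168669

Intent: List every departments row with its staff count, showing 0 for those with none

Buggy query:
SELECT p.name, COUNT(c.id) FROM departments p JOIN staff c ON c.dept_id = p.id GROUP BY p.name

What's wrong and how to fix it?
Bug: An inner join excludes parents with zero children

Fix: Switch to LEFT JOIN to retain unmatched parent rows

Corrected query:
SELECT p.name, COUNT(c.id) FROM departments p LEFT JOIN staff c ON c.dept_id = p.id GROUP BY p.name

Result:
name        | COUNT(c.id)
------------+------------
Engineering | 1          
Finance     | 0          
HR          | 2          
Legal       | 3          
Sales       | 1          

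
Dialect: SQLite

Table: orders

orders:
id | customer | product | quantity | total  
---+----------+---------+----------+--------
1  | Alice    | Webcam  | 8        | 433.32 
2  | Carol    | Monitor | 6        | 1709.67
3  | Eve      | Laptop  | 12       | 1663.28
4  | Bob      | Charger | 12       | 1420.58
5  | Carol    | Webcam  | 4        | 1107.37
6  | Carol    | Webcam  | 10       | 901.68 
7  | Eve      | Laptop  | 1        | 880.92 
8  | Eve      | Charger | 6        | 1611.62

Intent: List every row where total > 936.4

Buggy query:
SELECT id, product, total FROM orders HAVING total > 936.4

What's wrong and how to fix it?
Bug: This is a non-aggregate query (no GROUP BY, no aggregates), so in SQLite the HAVING clause is invalid here; a row-level condition belongs in WHERE

Fix: Replace HAVING with WHERE since the condition applies to individual rows

Corrected query:
SELECT id, product, total FROM orders WHERE total > 936.4

Result:
id | product | total  
---+---------+--------
2  | Monitor | 1709.67
3  | Laptop  | 1663.28
4  | Charger | 1420.58
5  | Webcam  | 1107.37
8  | Charger | 1611.62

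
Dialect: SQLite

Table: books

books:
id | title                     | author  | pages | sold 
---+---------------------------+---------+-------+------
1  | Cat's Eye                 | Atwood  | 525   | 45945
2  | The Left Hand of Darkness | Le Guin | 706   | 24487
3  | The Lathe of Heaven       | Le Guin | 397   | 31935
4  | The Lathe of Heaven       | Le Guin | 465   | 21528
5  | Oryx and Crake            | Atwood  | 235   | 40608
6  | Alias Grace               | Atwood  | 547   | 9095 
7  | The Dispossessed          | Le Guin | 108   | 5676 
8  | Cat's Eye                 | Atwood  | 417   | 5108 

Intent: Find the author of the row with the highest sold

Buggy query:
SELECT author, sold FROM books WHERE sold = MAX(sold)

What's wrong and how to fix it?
Bug: WHERE is evaluated per row; an aggregate over the whole table isn't defined there

Fix: Use a subquery: WHERE sold = (SELECT MAX(sold) FROM books)

Corrected query:
SELECT author, sold FROM books WHERE sold = (SELECT MAX(sold) FROM books)

Result:
author | sold 
-------+------
Atwood | 45945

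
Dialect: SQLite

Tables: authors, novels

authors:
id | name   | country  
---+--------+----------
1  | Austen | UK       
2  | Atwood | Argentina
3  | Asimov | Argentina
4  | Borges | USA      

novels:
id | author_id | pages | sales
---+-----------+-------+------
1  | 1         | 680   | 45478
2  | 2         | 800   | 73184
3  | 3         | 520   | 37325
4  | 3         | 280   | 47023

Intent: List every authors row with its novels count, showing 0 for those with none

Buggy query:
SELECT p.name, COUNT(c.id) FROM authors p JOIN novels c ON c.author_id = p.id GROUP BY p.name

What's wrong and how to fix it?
Bug: An inner join excludes parents with zero children

Fix: Switch to LEFT JOIN to retain unmatched parent rows

Corrected query:
SELECT p.name, COUNT(c.id) FROM authors p LEFT JOIN novels c ON c.author_id = p.id GROUP BY p.name

Result:
name   | COUNT(c.id)
-------+------------
Asimov | 2          
Atwood | 1          
Austen | 1          
Borges | 0          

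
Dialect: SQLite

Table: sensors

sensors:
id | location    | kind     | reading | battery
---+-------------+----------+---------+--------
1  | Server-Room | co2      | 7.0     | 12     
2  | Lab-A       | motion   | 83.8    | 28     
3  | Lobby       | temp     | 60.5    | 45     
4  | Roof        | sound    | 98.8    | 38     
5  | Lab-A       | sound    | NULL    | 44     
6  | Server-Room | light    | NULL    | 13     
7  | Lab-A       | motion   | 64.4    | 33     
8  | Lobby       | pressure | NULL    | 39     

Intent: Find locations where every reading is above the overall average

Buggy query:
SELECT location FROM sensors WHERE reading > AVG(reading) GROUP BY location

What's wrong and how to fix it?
Bug: AVG() is an aggregate; it can't sit directly in WHERE

Fix: Compute the overall average in a scalar subquery and compare each group's MIN against it in HAVING

Corrected query:
SELECT location FROM sensors GROUP BY location HAVING MIN(reading) > (SELECT AVG(reading) FROM sensors)

Result:
location
--------
Lab-A   
Roof    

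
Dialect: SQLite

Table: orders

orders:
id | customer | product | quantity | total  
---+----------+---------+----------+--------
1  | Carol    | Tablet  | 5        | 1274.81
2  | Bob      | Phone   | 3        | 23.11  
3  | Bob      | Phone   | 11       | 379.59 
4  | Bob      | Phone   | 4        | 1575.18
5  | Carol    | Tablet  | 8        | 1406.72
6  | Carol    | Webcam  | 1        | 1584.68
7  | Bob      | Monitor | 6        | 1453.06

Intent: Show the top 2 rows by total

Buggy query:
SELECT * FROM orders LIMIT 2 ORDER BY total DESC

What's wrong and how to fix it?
Bug: ORDER BY cannot follow LIMIT; LIMIT is the final clause

Fix: Swap the clauses: ORDER BY first, then LIMIT

Corrected query:
SELECT * FROM orders ORDER BY total DESC LIMIT 2

Result:
id | customer | product | quantity | total  
---+----------+---------+----------+--------
6  | Carol    | Webcam  | 1        | 1584.68
4  | Bob      | Phone   | 4        | 1575.18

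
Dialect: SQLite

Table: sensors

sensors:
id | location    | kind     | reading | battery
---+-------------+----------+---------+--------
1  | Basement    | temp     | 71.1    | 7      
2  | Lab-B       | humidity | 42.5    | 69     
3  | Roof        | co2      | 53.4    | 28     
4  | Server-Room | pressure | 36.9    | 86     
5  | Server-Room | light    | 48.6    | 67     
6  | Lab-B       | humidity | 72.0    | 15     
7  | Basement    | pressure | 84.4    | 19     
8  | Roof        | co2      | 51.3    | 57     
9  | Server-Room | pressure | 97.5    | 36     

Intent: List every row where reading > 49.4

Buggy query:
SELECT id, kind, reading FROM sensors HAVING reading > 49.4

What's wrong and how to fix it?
Bug: This is a non-aggregate query (no GROUP BY, no aggregates), so in SQLite the HAVING clause is invalid here; a row-level condition belongs in WHERE

Fix: Replace HAVING with WHERE since the condition applies to individual rows

Corrected query:
SELECT id, kind, reading FROM sensors WHERE reading > 49.4

Result:
id | kind     | reading
---+----------+--------
1  | temp     | 71.1   
3  | co2      | 53.4   
6  | humidity | 72     
7  | pressure | 84.4   
8  | co2      | 51.3   
9  | pressure | 97.5   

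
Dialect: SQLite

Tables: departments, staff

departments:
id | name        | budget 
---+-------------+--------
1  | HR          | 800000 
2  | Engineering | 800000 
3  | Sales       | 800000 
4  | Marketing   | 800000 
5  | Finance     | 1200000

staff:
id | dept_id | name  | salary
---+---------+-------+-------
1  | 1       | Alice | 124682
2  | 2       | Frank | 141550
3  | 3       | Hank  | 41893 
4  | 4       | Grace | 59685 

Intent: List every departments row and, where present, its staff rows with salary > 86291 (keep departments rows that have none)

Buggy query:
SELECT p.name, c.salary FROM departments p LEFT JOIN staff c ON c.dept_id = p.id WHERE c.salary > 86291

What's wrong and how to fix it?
Bug: Filtering c.salary in WHERE discards the NULL rows produced by LEFT JOIN, turning it into an inner join

Fix: Move the right-table condition into the ON clause so unmatched parents are kept

Corrected query:
SELECT p.name, c.salary FROM departments p LEFT JOIN staff c ON c.dept_id = p.id AND c.salary > 86291

Result:
name        | salary
------------+-------
HR          | 124682
Engineering | 141550
Sales       | NULL  
Marketing   | NULL  
Finance     | NULL  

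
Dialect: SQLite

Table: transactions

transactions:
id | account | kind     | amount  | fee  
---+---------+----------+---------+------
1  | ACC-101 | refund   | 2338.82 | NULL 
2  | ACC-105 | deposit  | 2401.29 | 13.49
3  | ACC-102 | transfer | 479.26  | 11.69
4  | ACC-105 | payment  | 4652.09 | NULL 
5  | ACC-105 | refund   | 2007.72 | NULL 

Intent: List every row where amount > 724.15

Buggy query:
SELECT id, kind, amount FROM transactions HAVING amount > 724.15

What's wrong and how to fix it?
Bug: This is a non-aggregate query (no GROUP BY, no aggregates), so in SQLite the HAVING clause is invalid here; a row-level condition belongs in WHERE

Fix: Use WHERE for row-level filtering

Corrected query:
SELECT id, kind, amount FROM transactions WHERE amount > 724.15

Result:
id | kind    | amount 
---+---------+--------
1  | refund  | 2338.82
2  | deposit | 2401.29
4  | payment | 4652.09
5  | refund  | 2007.72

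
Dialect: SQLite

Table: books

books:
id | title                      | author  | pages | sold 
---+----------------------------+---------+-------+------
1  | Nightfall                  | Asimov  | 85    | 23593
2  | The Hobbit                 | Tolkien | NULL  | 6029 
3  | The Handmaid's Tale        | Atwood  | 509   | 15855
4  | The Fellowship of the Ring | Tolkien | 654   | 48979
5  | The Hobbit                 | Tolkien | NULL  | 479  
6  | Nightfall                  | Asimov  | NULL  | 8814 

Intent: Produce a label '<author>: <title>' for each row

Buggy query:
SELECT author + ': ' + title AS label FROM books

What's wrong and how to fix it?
Bug: SQLite uses || for string concatenation; + coerces text to numbers (yielding 0)

Fix: Replace + with || to concatenate text

Corrected query:
SELECT author || ': ' || title AS label FROM books

Result:
label                              
-----------------------------------
Asimov: Nightfall                  
Tolkien: The Hobbit                
Atwood: The Handmaid's Tale        
Tolkien: The Fellowship of the Ring
Tolkien: The Hobbit                
Asimov: Nightfall                  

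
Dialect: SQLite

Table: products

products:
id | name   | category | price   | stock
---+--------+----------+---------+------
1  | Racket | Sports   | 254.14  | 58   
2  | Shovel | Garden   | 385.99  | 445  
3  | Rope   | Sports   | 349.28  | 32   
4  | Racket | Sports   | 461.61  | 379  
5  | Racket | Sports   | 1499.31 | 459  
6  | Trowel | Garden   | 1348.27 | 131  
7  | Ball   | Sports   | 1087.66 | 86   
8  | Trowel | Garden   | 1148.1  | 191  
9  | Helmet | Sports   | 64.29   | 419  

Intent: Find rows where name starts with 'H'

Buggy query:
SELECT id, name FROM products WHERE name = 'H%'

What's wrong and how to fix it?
Bug: Wildcards only work with LIKE; '=' treats '%' as a literal character

Fix: Replace '=' with LIKE so 'H%' is treated as a pattern

Corrected query:
SELECT id, name FROM products WHERE name LIKE 'H%'

Result:
id | name  
---+-------
9  | Helmet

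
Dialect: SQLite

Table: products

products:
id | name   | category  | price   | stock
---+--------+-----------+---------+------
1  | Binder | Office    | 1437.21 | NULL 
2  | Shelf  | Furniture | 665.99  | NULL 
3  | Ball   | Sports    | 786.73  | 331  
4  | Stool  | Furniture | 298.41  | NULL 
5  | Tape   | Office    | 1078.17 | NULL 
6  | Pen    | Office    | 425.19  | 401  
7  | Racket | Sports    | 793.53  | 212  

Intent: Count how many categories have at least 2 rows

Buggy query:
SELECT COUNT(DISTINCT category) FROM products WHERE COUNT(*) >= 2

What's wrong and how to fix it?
Bug: COUNT(*) cannot appear in WHERE; the per-group count doesn't exist yet

Fix: Use a subquery that GROUPs and filters with HAVING, then count its rows

Corrected query:
SELECT COUNT(*) FROM (SELECT category FROM products GROUP BY category HAVING COUNT(*) >= 2)

Result:
COUNT(*)
--------
3       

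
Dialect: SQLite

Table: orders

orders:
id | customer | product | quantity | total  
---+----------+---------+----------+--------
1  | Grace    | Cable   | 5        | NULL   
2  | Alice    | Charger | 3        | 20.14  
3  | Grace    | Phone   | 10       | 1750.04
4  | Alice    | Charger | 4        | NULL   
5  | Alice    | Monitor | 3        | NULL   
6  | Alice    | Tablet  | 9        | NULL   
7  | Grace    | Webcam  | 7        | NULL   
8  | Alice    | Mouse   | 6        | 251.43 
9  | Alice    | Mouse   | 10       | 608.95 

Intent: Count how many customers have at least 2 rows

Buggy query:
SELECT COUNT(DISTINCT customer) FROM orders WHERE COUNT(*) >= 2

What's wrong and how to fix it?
Bug: WHERE filters individual rows, not groups, so a group-level COUNT is invalid there

Fix: Use a subquery that GROUPs and filters with HAVING, then count its rows

Corrected query:
SELECT COUNT(*) FROM (SELECT customer FROM orders GROUP BY customer HAVING COUNT(*) >= 2)

Result:
COUNT(*)
--------
2       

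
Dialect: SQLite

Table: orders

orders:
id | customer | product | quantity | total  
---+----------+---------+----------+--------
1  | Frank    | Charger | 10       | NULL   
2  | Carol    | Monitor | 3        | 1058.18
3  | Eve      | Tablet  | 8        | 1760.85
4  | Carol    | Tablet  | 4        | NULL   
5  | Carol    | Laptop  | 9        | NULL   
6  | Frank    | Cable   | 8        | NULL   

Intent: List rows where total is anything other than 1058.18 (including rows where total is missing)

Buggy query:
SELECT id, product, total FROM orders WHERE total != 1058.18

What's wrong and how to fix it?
Bug: Inequality against NULL is unknown, not true; rows with NULL are dropped

Fix: Handle NULL separately with IS NULL alongside the inequality

Corrected query:
SELECT id, product, total FROM orders WHERE total != 1058.18 OR total IS NULL

Result:
id | product | total  
---+---------+--------
1  | Charger | NULL   
3  | Tablet  | 1760.85
4  | Tablet  | NULL   
5  | Laptop  | NULL   
6  | Cable   | NULL   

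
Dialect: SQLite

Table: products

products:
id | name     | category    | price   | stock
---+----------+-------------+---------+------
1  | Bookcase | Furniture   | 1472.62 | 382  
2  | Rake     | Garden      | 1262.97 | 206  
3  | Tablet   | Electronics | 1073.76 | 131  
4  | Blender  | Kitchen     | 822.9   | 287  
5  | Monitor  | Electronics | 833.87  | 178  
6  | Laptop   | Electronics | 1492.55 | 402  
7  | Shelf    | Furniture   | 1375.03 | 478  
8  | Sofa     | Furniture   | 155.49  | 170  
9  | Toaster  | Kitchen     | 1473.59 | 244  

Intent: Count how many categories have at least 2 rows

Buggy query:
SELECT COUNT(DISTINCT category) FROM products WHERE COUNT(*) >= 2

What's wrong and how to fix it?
Bug: WHERE filters individual rows, not groups, so a group-level COUNT is invalid there

Fix: Use a subquery that GROUPs and filters with HAVING, then count its rows

Corrected query:
SELECT COUNT(*) FROM (SELECT category FROM products GROUP BY category HAVING COUNT(*) >= 2)

Result:
COUNT(*)
--------
3       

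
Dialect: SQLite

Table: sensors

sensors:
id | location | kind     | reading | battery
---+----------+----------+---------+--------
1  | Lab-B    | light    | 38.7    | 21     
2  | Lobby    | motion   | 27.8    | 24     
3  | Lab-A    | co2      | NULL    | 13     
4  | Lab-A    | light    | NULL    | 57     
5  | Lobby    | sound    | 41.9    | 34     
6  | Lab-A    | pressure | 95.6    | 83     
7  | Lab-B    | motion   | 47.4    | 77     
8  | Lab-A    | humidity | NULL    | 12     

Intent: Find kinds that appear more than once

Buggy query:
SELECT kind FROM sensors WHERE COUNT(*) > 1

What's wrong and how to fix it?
Bug: COUNT(*) is an aggregate and cannot be used in WHERE

Fix: GROUP BY kind, then filter groups with HAVING COUNT(*) > 1

Corrected query:
SELECT kind FROM sensors GROUP BY kind HAVING COUNT(*) > 1

Result:
kind  
------
light 
motion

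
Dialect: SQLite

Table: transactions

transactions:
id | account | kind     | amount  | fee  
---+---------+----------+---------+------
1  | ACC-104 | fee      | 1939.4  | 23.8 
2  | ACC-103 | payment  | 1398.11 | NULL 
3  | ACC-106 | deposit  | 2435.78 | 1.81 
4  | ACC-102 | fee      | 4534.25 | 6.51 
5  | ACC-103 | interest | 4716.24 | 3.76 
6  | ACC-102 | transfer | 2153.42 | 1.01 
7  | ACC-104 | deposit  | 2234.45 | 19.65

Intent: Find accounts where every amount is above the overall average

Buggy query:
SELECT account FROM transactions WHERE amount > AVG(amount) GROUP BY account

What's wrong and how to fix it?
Bug: WHERE evaluates per row before aggregation, so AVG() is unavailable

Fix: Compute the overall average in a scalar subquery and compare each group's MIN against it in HAVING

Corrected query:
SELECT account FROM transactions GROUP BY account HAVING MIN(amount) > (SELECT AVG(amount) FROM transactions)

Result:
(no rows)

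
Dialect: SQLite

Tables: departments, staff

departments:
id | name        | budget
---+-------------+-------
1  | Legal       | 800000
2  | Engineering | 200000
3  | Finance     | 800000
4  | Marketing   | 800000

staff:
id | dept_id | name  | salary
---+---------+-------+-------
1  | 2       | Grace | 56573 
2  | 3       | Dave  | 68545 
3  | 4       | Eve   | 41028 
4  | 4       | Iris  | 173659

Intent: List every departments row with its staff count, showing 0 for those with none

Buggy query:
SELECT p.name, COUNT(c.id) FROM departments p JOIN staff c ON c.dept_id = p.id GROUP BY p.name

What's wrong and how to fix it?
Bug: An inner join excludes parents with zero children

Fix: Switch to LEFT JOIN to retain unmatched parent rows

Corrected query:
SELECT p.name, COUNT(c.id) FROM departments p LEFT JOIN staff c ON c.dept_id = p.id GROUP BY p.name

Result:
name        | COUNT(c.id)
------------+------------
Engineering | 1          
Finance     | 1          
Legal       | 0          
Marketing   | 2          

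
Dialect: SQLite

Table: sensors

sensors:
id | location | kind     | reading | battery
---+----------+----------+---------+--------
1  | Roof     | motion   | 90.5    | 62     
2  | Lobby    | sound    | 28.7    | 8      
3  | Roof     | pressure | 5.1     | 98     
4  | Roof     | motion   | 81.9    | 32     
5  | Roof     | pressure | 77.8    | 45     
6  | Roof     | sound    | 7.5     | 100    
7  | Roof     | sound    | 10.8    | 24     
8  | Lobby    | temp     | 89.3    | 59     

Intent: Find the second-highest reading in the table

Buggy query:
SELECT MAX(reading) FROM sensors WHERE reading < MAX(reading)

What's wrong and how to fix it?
Bug: MAX(reading) on the right of the comparison is an aggregate-in-WHERE error

Fix: Put the inner MAX in a scalar subquery

Corrected query:
SELECT MAX(reading) FROM sensors WHERE reading < (SELECT MAX(reading) FROM sensors)

Result:
MAX(reading)
------------
89.3        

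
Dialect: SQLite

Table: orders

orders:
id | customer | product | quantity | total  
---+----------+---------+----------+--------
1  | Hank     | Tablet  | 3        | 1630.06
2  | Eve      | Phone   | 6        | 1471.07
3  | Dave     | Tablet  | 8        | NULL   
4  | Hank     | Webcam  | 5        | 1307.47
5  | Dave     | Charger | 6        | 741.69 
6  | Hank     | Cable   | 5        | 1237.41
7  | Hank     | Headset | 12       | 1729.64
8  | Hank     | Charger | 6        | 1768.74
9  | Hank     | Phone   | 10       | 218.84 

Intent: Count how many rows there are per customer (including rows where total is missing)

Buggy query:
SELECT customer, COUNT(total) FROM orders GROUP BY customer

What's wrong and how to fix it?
Bug: COUNT(total) skips NULLs, so groups with missing total are undercounted

Fix: Use COUNT(*) to count all rows regardless of NULL

Corrected query:
SELECT customer, COUNT(*) FROM orders GROUP BY customer

Result:
customer | COUNT(*)
---------+---------
Dave     | 2       
Eve      | 1       
Hank     | 6       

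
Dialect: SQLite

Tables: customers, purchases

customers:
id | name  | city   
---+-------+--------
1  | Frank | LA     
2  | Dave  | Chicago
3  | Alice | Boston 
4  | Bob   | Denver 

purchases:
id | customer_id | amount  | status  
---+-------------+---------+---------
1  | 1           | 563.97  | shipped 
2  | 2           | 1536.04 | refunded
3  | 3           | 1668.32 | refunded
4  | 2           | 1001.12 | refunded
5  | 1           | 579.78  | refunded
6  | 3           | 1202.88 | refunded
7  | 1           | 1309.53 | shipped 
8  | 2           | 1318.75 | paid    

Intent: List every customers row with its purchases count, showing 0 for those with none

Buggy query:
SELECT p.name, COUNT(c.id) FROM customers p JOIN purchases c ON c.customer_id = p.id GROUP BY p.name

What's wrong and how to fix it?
Bug: INNER JOIN drops customers rows that have no matching purchases rows

Fix: Switch to LEFT JOIN to retain unmatched parent rows

Corrected query:
SELECT p.name, COUNT(c.id) FROM customers p LEFT JOIN purchases c ON c.customer_id = p.id GROUP BY p.name

Result:
name  | COUNT(c.id)
------+------------
Alice | 2          
Bob   | 0          
Dave  | 3          
Frank | 3          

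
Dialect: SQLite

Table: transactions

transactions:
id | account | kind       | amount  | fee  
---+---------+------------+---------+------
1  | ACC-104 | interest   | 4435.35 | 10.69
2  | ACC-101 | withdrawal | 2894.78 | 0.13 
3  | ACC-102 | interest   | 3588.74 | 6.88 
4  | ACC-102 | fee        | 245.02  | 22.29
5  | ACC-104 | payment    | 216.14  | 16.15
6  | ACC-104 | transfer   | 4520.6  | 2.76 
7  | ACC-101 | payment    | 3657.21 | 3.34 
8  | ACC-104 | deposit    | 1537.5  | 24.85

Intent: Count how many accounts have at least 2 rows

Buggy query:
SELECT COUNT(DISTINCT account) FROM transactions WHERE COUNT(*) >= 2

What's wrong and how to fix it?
Bug: COUNT(*) cannot appear in WHERE; the per-group count doesn't exist yet

Fix: Use a subquery that GROUPs and filters with HAVING, then count its rows

Corrected query:
SELECT COUNT(*) FROM (SELECT account FROM transactions GROUP BY account HAVING COUNT(*) >= 2)

Result:
COUNT(*)
--------
3       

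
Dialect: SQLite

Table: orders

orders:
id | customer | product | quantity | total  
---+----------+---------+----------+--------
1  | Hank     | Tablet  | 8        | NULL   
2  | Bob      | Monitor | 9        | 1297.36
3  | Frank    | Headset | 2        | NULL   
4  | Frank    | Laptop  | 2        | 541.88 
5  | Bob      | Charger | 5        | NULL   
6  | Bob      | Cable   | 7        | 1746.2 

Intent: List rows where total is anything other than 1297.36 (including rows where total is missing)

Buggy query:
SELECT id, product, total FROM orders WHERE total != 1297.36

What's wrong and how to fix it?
Bug: Inequality against NULL is unknown, not true; rows with NULL are dropped

Fix: Add an explicit OR total IS NULL to include the missing-value rows

Corrected query:
SELECT id, product, total FROM orders WHERE total != 1297.36 OR total IS NULL

Result:
id | product | total 
---+---------+-------
1  | Tablet  | NULL  
3  | Headset | NULL  
4  | Laptop  | 541.88
5  | Charger | NULL  
6  | Cable   | 1746.2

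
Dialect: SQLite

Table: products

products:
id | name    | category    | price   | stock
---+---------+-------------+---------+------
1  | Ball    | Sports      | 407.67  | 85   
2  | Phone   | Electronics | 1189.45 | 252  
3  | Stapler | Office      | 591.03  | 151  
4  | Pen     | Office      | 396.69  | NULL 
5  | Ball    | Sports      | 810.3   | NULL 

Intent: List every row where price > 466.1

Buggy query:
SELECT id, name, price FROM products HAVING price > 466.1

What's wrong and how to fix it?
Bug: This is a non-aggregate query (no GROUP BY, no aggregates), so in SQLite the HAVING clause is invalid here; a row-level condition belongs in WHERE

Fix: Use WHERE for row-level filtering

Corrected query:
SELECT id, name, price FROM products WHERE price > 466.1

Result:
id | name    | price  
---+---------+--------
2  | Phone   | 1189.45
3  | Stapler | 591.03 
5  | Ball    | 810.3  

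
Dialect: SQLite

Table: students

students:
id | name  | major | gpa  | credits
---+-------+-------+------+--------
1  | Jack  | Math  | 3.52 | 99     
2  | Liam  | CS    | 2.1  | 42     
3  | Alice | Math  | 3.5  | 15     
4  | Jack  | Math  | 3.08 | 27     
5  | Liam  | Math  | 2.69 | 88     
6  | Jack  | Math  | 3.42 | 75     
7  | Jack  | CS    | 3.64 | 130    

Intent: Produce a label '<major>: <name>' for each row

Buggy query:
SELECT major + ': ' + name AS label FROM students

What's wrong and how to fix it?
Bug: '+' is numeric addition; on text columns SQLite converts them to 0 instead of concatenating

Fix: Use the || operator for string concatenation

Corrected query:
SELECT major || ': ' || name AS label FROM students

Result:
label      
-----------
Math: Jack 
CS: Liam   
Math: Alice
Math: Jack 
Math: Liam 
Math: Jack 
CS: Jack   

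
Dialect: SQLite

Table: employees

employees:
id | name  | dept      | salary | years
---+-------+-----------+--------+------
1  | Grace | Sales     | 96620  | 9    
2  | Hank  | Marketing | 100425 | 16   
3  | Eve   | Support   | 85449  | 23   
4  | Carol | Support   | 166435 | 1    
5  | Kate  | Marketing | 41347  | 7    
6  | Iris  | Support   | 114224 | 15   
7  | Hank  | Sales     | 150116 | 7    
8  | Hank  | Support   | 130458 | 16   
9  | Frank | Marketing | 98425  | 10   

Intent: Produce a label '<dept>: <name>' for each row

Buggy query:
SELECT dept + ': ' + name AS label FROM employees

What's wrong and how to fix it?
Bug: '+' is numeric addition; on text columns SQLite converts them to 0 instead of concatenating

Fix: Replace + with || to concatenate text

Corrected query:
SELECT dept || ': ' || name AS label FROM employees

Result:
label           
----------------
Sales: Grace    
Marketing: Hank 
Support: Eve    
Support: Carol  
Marketing: Kate 
Support: Iris   
Sales: Hank     
Support: Hank   
Marketing: Frank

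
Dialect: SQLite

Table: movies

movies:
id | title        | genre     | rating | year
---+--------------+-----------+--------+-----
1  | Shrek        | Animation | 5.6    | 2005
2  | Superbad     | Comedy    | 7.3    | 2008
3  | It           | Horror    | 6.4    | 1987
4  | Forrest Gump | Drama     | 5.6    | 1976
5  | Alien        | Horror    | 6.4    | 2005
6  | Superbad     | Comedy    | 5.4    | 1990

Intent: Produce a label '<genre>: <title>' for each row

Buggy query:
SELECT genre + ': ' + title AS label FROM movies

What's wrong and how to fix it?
Bug: SQLite uses || for string concatenation; + coerces text to numbers (yielding 0)

Fix: Replace + with || to concatenate text

Corrected query:
SELECT genre || ': ' || title AS label FROM movies

Result:
label              
-------------------
Animation: Shrek   
Comedy: Superbad   
Horror: It         
Drama: Forrest Gump
Horror: Alien      
Comedy: Superbad   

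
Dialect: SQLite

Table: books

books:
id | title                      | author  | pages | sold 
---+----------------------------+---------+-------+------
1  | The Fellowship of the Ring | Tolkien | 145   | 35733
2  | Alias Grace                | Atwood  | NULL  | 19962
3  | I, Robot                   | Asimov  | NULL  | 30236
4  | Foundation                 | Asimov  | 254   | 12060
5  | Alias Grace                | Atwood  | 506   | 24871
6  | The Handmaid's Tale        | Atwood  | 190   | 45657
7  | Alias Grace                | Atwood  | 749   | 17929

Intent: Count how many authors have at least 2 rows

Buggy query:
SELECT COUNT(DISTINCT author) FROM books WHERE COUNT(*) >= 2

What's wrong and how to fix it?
Bug: COUNT(*) cannot appear in WHERE; the per-group count doesn't exist yet

Fix: Group first with HAVING COUNT(*) >= 2, then COUNT the resulting groups

Corrected query:
SELECT COUNT(*) FROM (SELECT author FROM books GROUP BY author HAVING COUNT(*) >= 2)

Result:
COUNT(*)
--------
2       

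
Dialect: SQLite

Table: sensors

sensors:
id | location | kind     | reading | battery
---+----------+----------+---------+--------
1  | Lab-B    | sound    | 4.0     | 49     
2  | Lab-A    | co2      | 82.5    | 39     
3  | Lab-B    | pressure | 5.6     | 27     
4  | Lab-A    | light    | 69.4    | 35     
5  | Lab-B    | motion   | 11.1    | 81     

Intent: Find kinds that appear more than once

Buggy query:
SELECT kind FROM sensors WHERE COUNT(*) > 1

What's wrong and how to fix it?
Bug: WHERE can't reference COUNT(*); aggregates are computed after WHERE

Fix: GROUP BY kind, then filter groups with HAVING COUNT(*) > 1

Corrected query:
SELECT kind FROM sensors GROUP BY kind HAVING COUNT(*) > 1

Result:
(no rows)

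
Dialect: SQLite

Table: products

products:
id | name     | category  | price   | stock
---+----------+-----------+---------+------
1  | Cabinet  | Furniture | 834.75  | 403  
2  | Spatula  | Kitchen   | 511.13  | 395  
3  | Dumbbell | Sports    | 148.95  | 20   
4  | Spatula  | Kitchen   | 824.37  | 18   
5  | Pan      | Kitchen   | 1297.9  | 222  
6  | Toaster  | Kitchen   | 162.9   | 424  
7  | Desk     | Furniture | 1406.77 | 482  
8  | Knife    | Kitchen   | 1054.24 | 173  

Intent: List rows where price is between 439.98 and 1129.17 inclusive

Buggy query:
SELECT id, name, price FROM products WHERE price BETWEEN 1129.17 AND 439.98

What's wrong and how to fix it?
Bug: The bounds are reversed; BETWEEN a AND b requires a <= b to match anything

Fix: Write BETWEEN 439.98 AND 1129.17

Corrected query:
SELECT id, name, price FROM products WHERE price BETWEEN 439.98 AND 1129.17

Result:
id | name    | price  
---+---------+--------
1  | Cabinet | 834.75 
2  | Spatula | 511.13 
4  | Spatula | 824.37 
8  | Knife   | 1054.24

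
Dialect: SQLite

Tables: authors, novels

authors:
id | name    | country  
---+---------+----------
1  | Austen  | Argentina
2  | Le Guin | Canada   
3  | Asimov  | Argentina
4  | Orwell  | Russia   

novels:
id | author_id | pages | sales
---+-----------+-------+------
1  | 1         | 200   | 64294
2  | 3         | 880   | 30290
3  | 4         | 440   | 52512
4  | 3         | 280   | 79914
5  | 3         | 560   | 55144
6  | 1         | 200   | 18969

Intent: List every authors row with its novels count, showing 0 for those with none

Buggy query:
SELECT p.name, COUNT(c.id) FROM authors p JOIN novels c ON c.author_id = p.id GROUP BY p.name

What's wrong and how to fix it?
Bug: An inner join excludes parents with zero children

Fix: Switch to LEFT JOIN to retain unmatched parent rows

Corrected query:
SELECT p.name, COUNT(c.id) FROM authors p LEFT JOIN novels c ON c.author_id = p.id GROUP BY p.name

Result:
name    | COUNT(c.id)
--------+------------
Asimov  | 3          
Austen  | 2          
Le Guin | 0          
Orwell  | 1          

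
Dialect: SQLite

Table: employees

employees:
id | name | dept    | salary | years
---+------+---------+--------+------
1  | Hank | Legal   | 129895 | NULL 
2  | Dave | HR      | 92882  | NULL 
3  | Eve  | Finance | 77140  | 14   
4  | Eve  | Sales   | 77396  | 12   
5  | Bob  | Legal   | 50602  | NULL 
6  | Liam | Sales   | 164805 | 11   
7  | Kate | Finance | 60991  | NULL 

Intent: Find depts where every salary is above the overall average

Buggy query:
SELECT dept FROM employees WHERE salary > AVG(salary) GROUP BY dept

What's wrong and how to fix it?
Bug: AVG() is an aggregate; it can't sit directly in WHERE

Fix: Use a subquery for AVG and a HAVING MIN(...) filter so the condition holds for every row in the group

Corrected query:
SELECT dept FROM employees GROUP BY dept HAVING MIN(salary) > (SELECT AVG(salary) FROM employees)

Result:
(no rows)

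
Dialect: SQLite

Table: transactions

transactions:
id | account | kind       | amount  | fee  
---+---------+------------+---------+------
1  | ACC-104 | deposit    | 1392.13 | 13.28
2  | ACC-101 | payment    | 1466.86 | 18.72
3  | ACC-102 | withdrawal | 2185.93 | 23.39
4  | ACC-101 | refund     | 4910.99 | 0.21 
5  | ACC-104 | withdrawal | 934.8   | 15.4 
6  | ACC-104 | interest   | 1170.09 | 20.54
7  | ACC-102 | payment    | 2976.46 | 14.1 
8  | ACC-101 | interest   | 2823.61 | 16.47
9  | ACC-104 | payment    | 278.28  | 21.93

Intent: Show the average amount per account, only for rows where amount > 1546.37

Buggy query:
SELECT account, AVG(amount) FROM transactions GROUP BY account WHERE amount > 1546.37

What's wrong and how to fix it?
Bug: Row-level WHERE must come before GROUP BY in the clause order

Fix: Place WHERE between FROM and GROUP BY

Corrected query:
SELECT account, AVG(amount) FROM transactions WHERE amount > 1546.37 GROUP BY account

Result:
account | AVG(amount)
--------+------------
ACC-101 | 3867.3     
ACC-102 | 2581.195   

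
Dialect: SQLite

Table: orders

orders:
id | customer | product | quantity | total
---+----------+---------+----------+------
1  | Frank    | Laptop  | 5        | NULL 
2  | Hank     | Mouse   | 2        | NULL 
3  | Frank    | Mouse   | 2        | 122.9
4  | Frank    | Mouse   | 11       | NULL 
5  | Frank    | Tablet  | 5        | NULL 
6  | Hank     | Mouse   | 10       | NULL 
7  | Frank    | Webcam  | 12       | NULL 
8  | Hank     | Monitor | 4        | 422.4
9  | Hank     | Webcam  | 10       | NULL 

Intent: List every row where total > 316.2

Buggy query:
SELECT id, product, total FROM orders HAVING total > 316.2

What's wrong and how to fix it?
Bug: This is a non-aggregate query (no GROUP BY, no aggregates), so in SQLite the HAVING clause is invalid here; a row-level condition belongs in WHERE

Fix: Use WHERE for row-level filtering

Corrected query:
SELECT id, product, total FROM orders WHERE total > 316.2

Result:
id | product | total
---+---------+------
8  | Monitor | 422.4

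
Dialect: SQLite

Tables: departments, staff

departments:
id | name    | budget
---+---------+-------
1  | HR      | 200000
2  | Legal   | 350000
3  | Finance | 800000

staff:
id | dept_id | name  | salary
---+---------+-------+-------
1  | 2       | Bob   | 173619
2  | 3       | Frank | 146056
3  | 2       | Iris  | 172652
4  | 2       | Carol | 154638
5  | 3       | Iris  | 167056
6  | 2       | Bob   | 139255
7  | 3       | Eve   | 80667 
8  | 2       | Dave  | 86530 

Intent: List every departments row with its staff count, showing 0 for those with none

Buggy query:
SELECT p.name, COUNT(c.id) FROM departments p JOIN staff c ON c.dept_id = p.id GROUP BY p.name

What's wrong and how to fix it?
Bug: INNER JOIN drops departments rows that have no matching staff rows

Fix: Switch to LEFT JOIN to retain unmatched parent rows

Corrected query:
SELECT p.name, COUNT(c.id) FROM departments p LEFT JOIN staff c ON c.dept_id = p.id GROUP BY p.name

Result:
name    | COUNT(c.id)
--------+------------
Finance | 3          
HR      | 0          
Legal   | 5          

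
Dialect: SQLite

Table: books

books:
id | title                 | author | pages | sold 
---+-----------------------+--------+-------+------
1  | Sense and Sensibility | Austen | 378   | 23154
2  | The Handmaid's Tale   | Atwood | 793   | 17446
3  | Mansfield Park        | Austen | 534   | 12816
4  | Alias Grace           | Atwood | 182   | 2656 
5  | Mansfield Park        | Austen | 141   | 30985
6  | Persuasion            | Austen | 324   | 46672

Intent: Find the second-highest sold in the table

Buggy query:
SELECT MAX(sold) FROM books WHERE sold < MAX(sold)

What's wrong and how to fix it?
Bug: MAX(sold) on the right of the comparison is an aggregate-in-WHERE error

Fix: Put the inner MAX in a scalar subquery

Corrected query:
SELECT MAX(sold) FROM books WHERE sold < (SELECT MAX(sold) FROM books)

Result:
MAX(sold)
---------
30985    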